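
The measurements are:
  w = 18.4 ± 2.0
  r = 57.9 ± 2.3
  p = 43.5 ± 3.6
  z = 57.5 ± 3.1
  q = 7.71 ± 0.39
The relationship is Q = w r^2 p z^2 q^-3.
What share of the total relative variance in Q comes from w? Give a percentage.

19.8%

(δQ/Q)² = (1·δw/w)² + (2·δr/r)² + (1·δp/p)² + (2·δz/z)² + (-3·δq/q)²
  w term: (1×0.109)² = 0.0118
  r term: (2×0.0397)² = 0.00631
  p term: (1×0.0828)² = 0.00685
  z term: (2×0.0539)² = 0.0116
  q term: (-3×0.0506)² = 0.0230
Total = 0.0596. Share from w = 0.0118/0.0596 = 0.198.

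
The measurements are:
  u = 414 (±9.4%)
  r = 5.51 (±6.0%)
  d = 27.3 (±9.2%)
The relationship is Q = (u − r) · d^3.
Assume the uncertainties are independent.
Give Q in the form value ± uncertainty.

(8.31 ± 2.43) × 10^6

Let w = u − r = 408. δw = √(δu² + δr²) = √(1510 + 0.109) = 38.9, so δw/w = 0.0953.
Q is then a monomial in w, d:
δQ/Q = √((δw/w)² + (3·δd/d)²) = √(0.00908 + 0.0762) = 0.292
Q = 8.31e+06, so δQ = 0.292 × 8.31e+06 = 2.43e+06.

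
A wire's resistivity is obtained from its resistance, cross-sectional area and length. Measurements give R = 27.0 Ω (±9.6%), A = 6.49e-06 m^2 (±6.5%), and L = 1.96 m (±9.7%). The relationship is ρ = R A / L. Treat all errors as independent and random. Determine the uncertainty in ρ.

Since ρ is a product/quotient, work with relative uncertainties:
  (1·δR/R)² = (1×0.0960)² = 0.00922;  (1·δA/A)² = (1×0.0650)² = 0.00423;  (-1·δL/L)² = (-1×0.0970)² = 0.00941
δρ/ρ = √(0.0228) = 0.151
ρ = 8.94e-05 Ω·m, so δρ = 0.151 × 8.94e-05 = 1.35e-05 Ω·m.

1.35e-05 Ω·m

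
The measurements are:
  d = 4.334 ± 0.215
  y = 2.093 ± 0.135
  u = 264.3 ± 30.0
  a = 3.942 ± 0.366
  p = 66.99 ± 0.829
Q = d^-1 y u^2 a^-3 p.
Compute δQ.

13600

Since Q is a product/quotient, work with relative uncertainties:
  (-1·δd/d)² = (-1×0.0496)² = 0.00246;  (1·δy/y)² = (1×0.0645)² = 0.00416;  (2·δu/u)² = (2×0.114)² = 0.0515;  (-3·δa/a)² = (-3×0.0928)² = 0.0776;  (1·δp/p)² = (1×0.0124)² = 0.000153
δQ/Q = √(0.136) = 0.369
Q = 36890, so δQ = 0.369 × 36890 = 13600.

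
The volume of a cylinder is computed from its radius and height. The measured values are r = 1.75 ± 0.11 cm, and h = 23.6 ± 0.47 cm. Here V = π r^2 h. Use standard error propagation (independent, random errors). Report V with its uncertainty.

For a monomial V ∝ r^2, h, fractional errors add in quadrature:
  (2·δr/r)² = (2×0.0629)² = 0.0158;  (1·δh/h)² = (1×0.0199)² = 0.000397
δV/V = √(0.0162) = 0.127
V = 227 cm^3, so δV = 0.127 × 227 = 28.9 cm^3.

227 ± 28.9 cm^3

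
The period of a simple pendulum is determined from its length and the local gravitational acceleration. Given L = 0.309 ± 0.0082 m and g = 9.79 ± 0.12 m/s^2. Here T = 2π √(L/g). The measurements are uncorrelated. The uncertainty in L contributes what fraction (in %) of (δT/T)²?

82.4%

(δT/T)² = (½·δL/L)² + (−½·δg/g)²
  L term: (0.5×0.0265)² = 0.000176
  g term: (-0.5×0.0123)² = 3.76e-05
Total = 0.000214. Share from L = 0.000176/0.000214 = 0.824.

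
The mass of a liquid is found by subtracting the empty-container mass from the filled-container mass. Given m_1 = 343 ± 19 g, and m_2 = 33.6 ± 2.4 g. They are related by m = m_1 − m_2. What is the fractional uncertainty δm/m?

0.0619

m is a linear combination, so absolute uncertainties add in quadrature:
  (δm_1)² = 361;  (δm_2)² = 5.76
δm = √(367) = 19.2 g
m = 309 g, so δm/m = 19.2/309 = 0.0619.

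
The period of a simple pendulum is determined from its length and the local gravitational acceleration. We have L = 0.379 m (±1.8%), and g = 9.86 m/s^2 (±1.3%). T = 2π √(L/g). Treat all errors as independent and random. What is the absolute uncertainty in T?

0.0137 s

Each factor contributes (exponent × relative error)² to (δT/T)²:
  (½·δL/L)² = (0.5×0.0180)² = 8.1e-05;  (−½·δg/g)² = (-0.5×0.0130)² = 4.23e-05
δT/T = √(0.000123) = 0.0111
T = 1.23 s, so δT = 0.0111 × 1.23 = 0.0137 s.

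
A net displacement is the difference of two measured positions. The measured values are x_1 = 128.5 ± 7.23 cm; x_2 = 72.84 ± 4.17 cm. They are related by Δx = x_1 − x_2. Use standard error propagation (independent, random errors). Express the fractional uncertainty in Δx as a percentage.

15.0%

Δx is a linear combination, so absolute uncertainties add in quadrature:
  (δx_1)² = 52.3;  (δx_2)² = 17.4
δΔx = √(69.7) = 8.35 cm
Δx = 55.66 cm, so δΔx/Δx = 8.35/55.66 = 0.150.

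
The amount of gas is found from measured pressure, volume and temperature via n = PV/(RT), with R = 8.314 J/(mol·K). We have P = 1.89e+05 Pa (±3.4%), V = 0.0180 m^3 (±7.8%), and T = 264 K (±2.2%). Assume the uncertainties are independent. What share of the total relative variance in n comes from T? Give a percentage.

(δn/n)² = (1·δP/P)² + (1·δV/V)² + (-1·δT/T)²
  P term: (1×0.0340)² = 0.00116
  V term: (1×0.0780)² = 0.00608
  T term: (-1×0.0220)² = 0.000484
Total = 0.00772. Share from T = 0.000484/0.00772 = 0.0627.

6.27%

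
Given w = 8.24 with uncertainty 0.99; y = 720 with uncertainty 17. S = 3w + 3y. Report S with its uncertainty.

Absolute uncertainties add in quadrature for a linear combination:
  (3·δw)² = 8.82;  (3·δy)² = 2600
δS = √(2610) = 51.1
S = 2180.

2180 ± 51.1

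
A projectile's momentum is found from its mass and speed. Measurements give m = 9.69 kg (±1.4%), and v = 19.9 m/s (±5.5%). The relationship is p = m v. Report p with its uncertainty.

193 ± 10.9 kg·m/s

p is a product of powers, so relative uncertainties combine in quadrature:
  (1·δm/m)² = (1×0.0140)² = 0.000196;  (1·δv/v)² = (1×0.0550)² = 0.00303
δp/p = √(0.00322) = 0.0568
p = 193 kg·m/s, so δp = 0.0568 × 193 = 10.9 kg·m/s.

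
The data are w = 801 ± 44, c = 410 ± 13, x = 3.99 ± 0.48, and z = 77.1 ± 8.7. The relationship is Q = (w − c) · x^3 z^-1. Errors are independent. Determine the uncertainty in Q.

Let u = w − c = 391. δu = √(δw² + δc²) = √(1940 + 169) = 45.9, so δu/u = 0.117.
Q is then a monomial in u, x, z:
δQ/Q = √((δu/u)² + (3·δx/x)² + (-1·δz/z)²) = √(0.0138 + 0.130 + 0.0127) = 0.396
Q = 322, so δQ = 0.396 × 322 = 128.

128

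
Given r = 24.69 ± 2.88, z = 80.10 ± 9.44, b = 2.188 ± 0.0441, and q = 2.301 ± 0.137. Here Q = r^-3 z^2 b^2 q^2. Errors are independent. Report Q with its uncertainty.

10.81 ± 4.76

Products/powers → add relative errors in quadrature, weighted by exponent:
  (-3·δr/r)² = (-3×0.117)² = 0.122;  (2·δz/z)² = (2×0.118)² = 0.0556;  (2·δb/b)² = (2×0.0202)² = 0.00162;  (2·δq/q)² = (2×0.0595)² = 0.0142
δQ/Q = √(0.194) = 0.440
Q = 10.81, so δQ = 0.440 × 10.81 = 4.76.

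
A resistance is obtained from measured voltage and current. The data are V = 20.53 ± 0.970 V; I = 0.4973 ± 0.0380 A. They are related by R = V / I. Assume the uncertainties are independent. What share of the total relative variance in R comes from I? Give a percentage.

(δR/R)² = (1·δV/V)² + (-1·δI/I)²
  V term: (1×0.0472)² = 0.00223
  I term: (-1×0.0764)² = 0.00584
Total = 0.00807. Share from I = 0.00584/0.00807 = 0.723.

72.3%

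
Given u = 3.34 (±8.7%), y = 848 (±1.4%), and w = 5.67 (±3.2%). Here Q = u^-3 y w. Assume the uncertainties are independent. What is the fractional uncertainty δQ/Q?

For a monomial Q ∝ u^-3, y, w, fractional errors add in quadrature:
  (-3·δu/u)² = (-3×0.0870)² = 0.0681;  (1·δy/y)² = (1×0.0140)² = 0.000196;  (1·δw/w)² = (1×0.0320)² = 0.00102
δQ/Q = √(0.0693) = 0.263

0.263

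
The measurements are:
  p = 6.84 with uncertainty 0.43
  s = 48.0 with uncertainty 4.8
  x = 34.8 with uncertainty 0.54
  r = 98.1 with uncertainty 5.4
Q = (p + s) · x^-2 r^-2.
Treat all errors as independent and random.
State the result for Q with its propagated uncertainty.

Let u = p + s = 54.8. δu = √(δp² + δs²) = √(0.185 + 23.0) = 4.82, so δu/u = 0.0879.
Q is then a monomial in u, x, r:
δQ/Q = √((δu/u)² + (-2·δx/x)² + (-2·δr/r)²) = √(0.00772 + 0.000963 + 0.0121) = 0.144
Q = 4.71e-06, so δQ = 0.144 × 4.71e-06 = 6.79e-07.

(4.71 ± 0.679) × 10^-6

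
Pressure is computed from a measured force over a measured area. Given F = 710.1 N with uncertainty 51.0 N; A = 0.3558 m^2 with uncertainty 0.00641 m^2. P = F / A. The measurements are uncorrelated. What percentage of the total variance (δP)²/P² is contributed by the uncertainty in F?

94.1%

(δP/P)² = (1·δF/F)² + (-1·δA/A)²
  F term: (1×0.0718)² = 0.00516
  A term: (-1×0.0180)² = 0.000325
Total = 0.00548. Share from F = 0.00516/0.00548 = 0.941.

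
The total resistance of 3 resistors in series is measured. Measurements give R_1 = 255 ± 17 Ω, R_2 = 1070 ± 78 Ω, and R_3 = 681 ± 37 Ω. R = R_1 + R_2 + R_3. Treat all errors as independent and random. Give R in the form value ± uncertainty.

Sums and differences: (δR)² = Σ (cᵢ δxᵢ)².
  (δR_1)² = 289;  (δR_2)² = 6080;  (δR_3)² = 1370
δR = √(7740) = 88.0 Ω
R = 2010 Ω.

2010 ± 88.0 Ω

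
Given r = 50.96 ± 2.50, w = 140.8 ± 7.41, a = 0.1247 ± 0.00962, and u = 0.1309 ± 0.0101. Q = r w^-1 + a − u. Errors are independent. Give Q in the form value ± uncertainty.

Let p = r·w^-1 = 0.3619. δp/p = √((1·δr/r)² + (-1·δw/w)²) = √(0.00241 + 0.00277) = 0.0719, so δp = 0.0260.
Q = p + a − u: δQ = √(δp² + δa² + δu²) = √(0.000678 + 9.25e-05 + 0.000102) = 0.0295
Q = 0.3557.

0.3557 ± 0.0295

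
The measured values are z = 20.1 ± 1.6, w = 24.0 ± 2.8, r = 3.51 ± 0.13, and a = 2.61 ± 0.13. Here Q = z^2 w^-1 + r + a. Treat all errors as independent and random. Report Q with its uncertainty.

Let p = z^2·w^-1 = 16.8. δp/p = √((2·δz/z)² + (-1·δw/w)²) = √(0.0253 + 0.0136) = 0.197, so δp = 3.32.
Q = p + r + a: δQ = √(δp² + δr² + δa²) = √(11.0 + 0.0169 + 0.0169) = 3.33
Q = 23.0.

23.0 ± 3.33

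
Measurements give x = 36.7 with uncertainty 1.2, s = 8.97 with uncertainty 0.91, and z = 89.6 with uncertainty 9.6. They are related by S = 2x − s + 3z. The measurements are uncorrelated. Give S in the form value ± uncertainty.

333 ± 28.9

Sums and differences: (δS)² = Σ (cᵢ δxᵢ)².
  (2·δx)² = 5.76;  (δs)² = 0.828;  (3·δz)² = 829
δS = √(836) = 28.9
S = 333.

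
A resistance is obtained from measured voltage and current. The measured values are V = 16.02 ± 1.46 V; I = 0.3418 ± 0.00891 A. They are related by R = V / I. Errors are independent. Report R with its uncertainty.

Since R is a product/quotient, work with relative uncertainties:
  (1·δV/V)² = (1×0.0911)² = 0.00831;  (-1·δI/I)² = (-1×0.0261)² = 0.000680
δR/R = √(0.00899) = 0.0948
R = 46.87 Ω, so δR = 0.0948 × 46.87 = 4.44 Ω.

46.87 ± 4.44 Ω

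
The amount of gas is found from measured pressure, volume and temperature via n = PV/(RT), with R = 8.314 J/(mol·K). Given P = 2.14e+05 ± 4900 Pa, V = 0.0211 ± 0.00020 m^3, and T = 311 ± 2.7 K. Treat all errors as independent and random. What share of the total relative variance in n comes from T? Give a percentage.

(δn/n)² = (1·δP/P)² + (1·δV/V)² + (-1·δT/T)²
  P term: (1×0.0229)² = 0.000524
  V term: (1×0.00948)² = 8.98e-05
  T term: (-1×0.00868)² = 7.54e-05
Total = 0.000689. Share from T = 7.54e-05/0.000689 = 0.109.

10.9%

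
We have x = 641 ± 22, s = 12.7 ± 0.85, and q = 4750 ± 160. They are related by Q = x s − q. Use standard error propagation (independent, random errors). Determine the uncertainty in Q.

633

Let p = x·s = 8140. δp/p = √((1·δx/x)² + (1·δs/s)²) = √(0.00118 + 0.00448) = 0.0752, so δp = 612.
Q = p − q: δQ = √(δp² + δq²) = √(3.75e+05 + 25600) = 633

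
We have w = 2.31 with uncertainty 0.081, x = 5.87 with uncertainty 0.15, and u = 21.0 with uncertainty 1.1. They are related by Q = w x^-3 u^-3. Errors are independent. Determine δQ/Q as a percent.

17.8%

Products/powers → add relative errors in quadrature, weighted by exponent:
  (1·δw/w)² = (1×0.0351)² = 0.00123;  (-3·δx/x)² = (-3×0.0256)² = 0.00588;  (-3·δu/u)² = (-3×0.0524)² = 0.0247
δQ/Q = √(0.0318) = 0.178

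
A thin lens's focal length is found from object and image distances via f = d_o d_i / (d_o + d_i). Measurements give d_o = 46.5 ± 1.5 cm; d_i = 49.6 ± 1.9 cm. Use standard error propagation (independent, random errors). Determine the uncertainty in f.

∂f/∂d_o = (d_i/(d_o+d_i))² = 0.266;  ∂f/∂d_i = (d_o/(d_o+d_i))² = 0.234
δf = √((∂f/∂d_o · δd_o)² + (∂f/∂d_i · δd_i)²) = √(0.160 + 0.198) = 0.598 cm

0.598 cm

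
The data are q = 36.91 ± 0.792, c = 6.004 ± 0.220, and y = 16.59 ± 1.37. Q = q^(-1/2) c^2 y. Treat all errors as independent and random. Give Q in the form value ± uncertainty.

Relative error in a monomial: (δQ/Q)² = Σ (nᵢ · δxᵢ/xᵢ)².
  (−½·δq/q)² = (-0.5×0.0215)² = 0.000115;  (2·δc/c)² = (2×0.0366)² = 0.00537;  (1·δy/y)² = (1×0.0826)² = 0.00682
δQ/Q = √(0.0123) = 0.111
Q = 98.44, so δQ = 0.111 × 98.44 = 10.9.

98.44 ± 10.9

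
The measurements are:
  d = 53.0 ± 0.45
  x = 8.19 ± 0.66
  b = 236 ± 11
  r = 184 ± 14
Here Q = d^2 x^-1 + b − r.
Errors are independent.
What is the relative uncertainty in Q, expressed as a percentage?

8.45%

Let p = d^2·x^-1 = 343. δp/p = √((2·δd/d)² + (-1·δx/x)²) = √(0.000288 + 0.00649) = 0.0824, so δp = 28.2.
Q = p + b − r: δQ = √(δp² + δb² + δr²) = √(798 + 121 + 196) = 33.4
Q = 395, so δQ/Q = 33.4/395 = 0.0845.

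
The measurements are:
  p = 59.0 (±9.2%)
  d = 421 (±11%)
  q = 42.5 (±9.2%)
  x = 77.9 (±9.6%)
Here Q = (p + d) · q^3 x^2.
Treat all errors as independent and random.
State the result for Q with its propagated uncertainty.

Let u = p + d = 480. δu = √(δp² + δd²) = √(29.5 + 2140) = 46.6, so δu/u = 0.0971.
Q is then a monomial in u, q, x:
δQ/Q = √((δu/u)² + (3·δq/q)² + (2·δx/x)²) = √(0.00944 + 0.0762 + 0.0369) = 0.350
Q = 2.24e+11, so δQ = 0.350 × 2.24e+11 = 7.83e+10.

(2.24 ± 0.783) × 10^11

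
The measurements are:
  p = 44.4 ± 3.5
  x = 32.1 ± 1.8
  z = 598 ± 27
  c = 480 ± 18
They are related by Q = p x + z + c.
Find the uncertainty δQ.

Let w = p·x = 1430. δw/w = √((1·δp/p)² + (1·δx/x)²) = √(0.00621 + 0.00314) = 0.0967, so δw = 138.
Q = w + z + c: δQ = √(δw² + δz² + δc²) = √(19000 + 729 + 324) = 142

142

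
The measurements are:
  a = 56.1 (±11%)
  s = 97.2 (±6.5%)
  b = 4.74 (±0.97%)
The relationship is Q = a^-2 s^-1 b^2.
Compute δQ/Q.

For a monomial Q ∝ a^-2, s^-1, b^2, fractional errors add in quadrature:
  (-2·δa/a)² = (-2×0.110)² = 0.0484;  (-1·δs/s)² = (-1×0.0650)² = 0.00423;  (2·δb/b)² = (2×0.00970)² = 0.000376
δQ/Q = √(0.0530) = 0.230

0.230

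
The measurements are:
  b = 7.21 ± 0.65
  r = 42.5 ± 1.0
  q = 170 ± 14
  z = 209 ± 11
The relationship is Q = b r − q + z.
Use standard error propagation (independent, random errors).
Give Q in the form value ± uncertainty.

345 ± 33.6

Let p = b·r = 306. δp/p = √((1·δb/b)² + (1·δr/r)²) = √(0.00813 + 0.000554) = 0.0932, so δp = 28.6.
Q = p − q + z: δQ = √(δp² + δq² + δz²) = √(815 + 196 + 121) = 33.6
Q = 345.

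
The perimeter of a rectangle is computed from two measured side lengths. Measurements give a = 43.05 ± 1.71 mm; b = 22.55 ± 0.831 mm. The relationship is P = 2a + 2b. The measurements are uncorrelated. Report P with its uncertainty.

131.2 ± 3.80 mm

For a sum/difference, combine absolute errors in quadrature:
  (2·δa)² = 11.7;  (2·δb)² = 2.76
δP = √(14.5) = 3.80 mm
P = 131.2 mm.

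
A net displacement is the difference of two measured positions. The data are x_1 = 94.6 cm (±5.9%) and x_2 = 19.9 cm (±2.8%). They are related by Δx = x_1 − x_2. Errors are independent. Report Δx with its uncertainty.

74.7 ± 5.61 cm

Sums and differences: (δΔx)² = Σ (cᵢ δxᵢ)².
  (δx_1)² = 31.2;  (δx_2)² = 0.310
δΔx = √(31.5) = 5.61 cm
Δx = 74.7 cm.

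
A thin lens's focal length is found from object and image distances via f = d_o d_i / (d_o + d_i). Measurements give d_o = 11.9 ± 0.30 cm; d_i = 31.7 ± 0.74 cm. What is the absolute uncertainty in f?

0.168 cm

∂f/∂d_o = (d_i/(d_o+d_i))² = 0.529;  ∂f/∂d_i = (d_o/(d_o+d_i))² = 0.0745
δf = √((∂f/∂d_o · δd_o)² + (∂f/∂d_i · δd_i)²) = √(0.0251 + 0.00304) = 0.168 cm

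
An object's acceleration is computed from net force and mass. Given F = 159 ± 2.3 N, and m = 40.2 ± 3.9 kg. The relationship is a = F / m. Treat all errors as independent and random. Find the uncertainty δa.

0.388 m/s^2

Since a is a product/quotient, work with relative uncertainties:
  (1·δF/F)² = (1×0.0145)² = 0.000209;  (-1·δm/m)² = (-1×0.0970)² = 0.00941
δa/a = √(0.00962) = 0.0981
a = 3.96 m/s^2, so δa = 0.0981 × 3.96 = 0.388 m/s^2.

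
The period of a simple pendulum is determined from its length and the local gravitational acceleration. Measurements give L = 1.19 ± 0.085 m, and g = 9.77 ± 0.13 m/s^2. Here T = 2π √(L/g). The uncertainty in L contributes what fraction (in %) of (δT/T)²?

(δT/T)² = (½·δL/L)² + (−½·δg/g)²
  L term: (0.5×0.0714)² = 0.00128
  g term: (-0.5×0.0133)² = 4.43e-05
Total = 0.00132. Share from L = 0.00128/0.00132 = 0.966.

96.6%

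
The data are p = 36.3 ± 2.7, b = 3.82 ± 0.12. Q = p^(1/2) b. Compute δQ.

Products/powers → add relative errors in quadrature, weighted by exponent:
  (½·δp/p)² = (0.5×0.0744)² = 0.00138;  (1·δb/b)² = (1×0.0314)² = 0.000987
δQ/Q = √(0.00237) = 0.0487
Q = 23.0, so δQ = 0.0487 × 23.0 = 1.12.

1.12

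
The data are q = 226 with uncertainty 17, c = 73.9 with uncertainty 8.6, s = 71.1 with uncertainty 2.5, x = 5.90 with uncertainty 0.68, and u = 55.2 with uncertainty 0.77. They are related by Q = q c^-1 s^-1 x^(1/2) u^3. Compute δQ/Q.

Products/powers → add relative errors in quadrature, weighted by exponent:
  (1·δq/q)² = (1×0.0752)² = 0.00566;  (-1·δc/c)² = (-1×0.116)² = 0.0135;  (-1·δs/s)² = (-1×0.0352)² = 0.00124;  (½·δx/x)² = (0.5×0.115)² = 0.00332;  (3·δu/u)² = (3×0.0139)² = 0.00175
δQ/Q = √(0.0255) = 0.160

0.160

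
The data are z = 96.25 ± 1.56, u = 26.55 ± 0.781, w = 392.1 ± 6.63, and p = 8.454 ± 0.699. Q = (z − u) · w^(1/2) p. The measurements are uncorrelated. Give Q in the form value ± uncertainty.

Let h = z − u = 69.70. δh = √(δz² + δu²) = √(2.43 + 0.610) = 1.74, so δh/h = 0.0250.
Q is then a monomial in h, w, p:
δQ/Q = √((δh/h)² + (½·δw/w)² + (1·δp/p)²) = √(0.000626 + 7.15e-05 + 0.00684) = 0.0868
Q = 11670, so δQ = 0.0868 × 11670 = 1010.

11670 ± 1010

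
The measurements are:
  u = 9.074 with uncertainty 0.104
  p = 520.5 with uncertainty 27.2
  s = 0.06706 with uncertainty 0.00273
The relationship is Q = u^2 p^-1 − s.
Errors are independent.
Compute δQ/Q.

Let w = u^2·p^-1 = 0.1582. δw/w = √((2·δu/u)² + (-1·δp/p)²) = √(0.000525 + 0.00273) = 0.0571, so δw = 0.00903.
Q = w − s: δQ = √(δw² + δs²) = √(8.15e-05 + 7.45e-06) = 0.00943
Q = 0.09113, so δQ/Q = 0.00943/0.09113 = 0.103.

0.103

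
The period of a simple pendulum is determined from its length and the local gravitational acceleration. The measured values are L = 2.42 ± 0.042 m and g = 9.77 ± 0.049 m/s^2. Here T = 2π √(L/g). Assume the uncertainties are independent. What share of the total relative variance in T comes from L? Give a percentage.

(δT/T)² = (½·δL/L)² + (−½·δg/g)²
  L term: (0.5×0.0174)² = 7.53e-05
  g term: (-0.5×0.00502)² = 6.29e-06
Total = 8.16e-05. Share from L = 7.53e-05/8.16e-05 = 0.923.

92.3%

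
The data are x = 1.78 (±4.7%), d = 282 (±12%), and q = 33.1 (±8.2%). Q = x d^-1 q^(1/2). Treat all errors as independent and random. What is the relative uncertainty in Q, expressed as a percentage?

Since Q is a product/quotient, work with relative uncertainties:
  (1·δx/x)² = (1×0.0470)² = 0.00221;  (-1·δd/d)² = (-1×0.120)² = 0.0144;  (½·δq/q)² = (0.5×0.0820)² = 0.00168
δQ/Q = √(0.0183) = 0.135

13.5%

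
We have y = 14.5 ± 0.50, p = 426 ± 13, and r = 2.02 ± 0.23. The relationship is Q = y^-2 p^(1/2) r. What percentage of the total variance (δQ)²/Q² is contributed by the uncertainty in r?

72.2%

(δQ/Q)² = (-2·δy/y)² + (½·δp/p)² + (1·δr/r)²
  y term: (-2×0.0345)² = 0.00476
  p term: (0.5×0.0305)² = 0.000233
  r term: (1×0.114)² = 0.0130
Total = 0.0180. Share from r = 0.0130/0.0180 = 0.722.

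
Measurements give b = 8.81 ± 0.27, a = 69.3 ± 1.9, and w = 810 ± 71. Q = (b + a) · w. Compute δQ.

Let u = b + a = 78.1. δu = √(δb² + δa²) = √(0.0729 + 3.61) = 1.92, so δu/u = 0.0246.
Q is then a monomial in u, w:
δQ/Q = √((δu/u)² + (1·δw/w)²) = √(0.000604 + 0.00768) = 0.0910
Q = 63300, so δQ = 0.0910 × 63300 = 5760.

5760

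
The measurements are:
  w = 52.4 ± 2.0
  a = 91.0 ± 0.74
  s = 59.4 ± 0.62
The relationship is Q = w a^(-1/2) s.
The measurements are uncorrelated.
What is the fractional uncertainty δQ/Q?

0.0398

Each factor contributes (exponent × relative error)² to (δQ/Q)²:
  (1·δw/w)² = (1×0.0382)² = 0.00146;  (−½·δa/a)² = (-0.5×0.00813)² = 1.65e-05;  (1·δs/s)² = (1×0.0104)² = 0.000109
δQ/Q = √(0.00158) = 0.0398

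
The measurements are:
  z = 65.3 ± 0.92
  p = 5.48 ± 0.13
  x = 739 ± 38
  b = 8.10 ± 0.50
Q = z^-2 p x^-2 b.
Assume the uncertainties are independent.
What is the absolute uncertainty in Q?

2.39e-09

Products/powers → add relative errors in quadrature, weighted by exponent:
  (-2·δz/z)² = (-2×0.0141)² = 0.000794;  (1·δp/p)² = (1×0.0237)² = 0.000563;  (-2·δx/x)² = (-2×0.0514)² = 0.0106;  (1·δb/b)² = (1×0.0617)² = 0.00381
δQ/Q = √(0.0157) = 0.125
Q = 1.91e-08, so δQ = 0.125 × 1.91e-08 = 2.39e-09.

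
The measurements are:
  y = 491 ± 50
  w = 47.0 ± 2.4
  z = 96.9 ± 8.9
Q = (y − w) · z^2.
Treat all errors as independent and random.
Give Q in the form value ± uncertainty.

(4.17 ± 0.899) × 10^6

Let u = y − w = 444. δu = √(δy² + δw²) = √(2500 + 5.76) = 50.1, so δu/u = 0.113.
Q is then a monomial in u, z:
δQ/Q = √((δu/u)² + (2·δz/z)²) = √(0.0127 + 0.0337) = 0.216
Q = 4.17e+06, so δQ = 0.216 × 4.17e+06 = 8.99e+05.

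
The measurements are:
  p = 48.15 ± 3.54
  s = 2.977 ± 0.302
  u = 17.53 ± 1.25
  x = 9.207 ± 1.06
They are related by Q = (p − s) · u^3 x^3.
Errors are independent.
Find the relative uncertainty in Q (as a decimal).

0.414

Let w = p − s = 45.17. δw = √(δp² + δs²) = √(12.5 + 0.0912) = 3.55, so δw/w = 0.0787.
Q is then a monomial in w, u, x:
δQ/Q = √((δw/w)² + (3·δu/u)² + (3·δx/x)²) = √(0.00619 + 0.0458 + 0.119) = 0.414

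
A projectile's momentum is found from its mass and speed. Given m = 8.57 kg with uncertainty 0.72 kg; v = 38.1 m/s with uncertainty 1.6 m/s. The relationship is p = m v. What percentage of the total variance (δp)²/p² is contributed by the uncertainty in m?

(δp/p)² = (1·δm/m)² + (1·δv/v)²
  m term: (1×0.0840)² = 0.00706
  v term: (1×0.0420)² = 0.00176
Total = 0.00882. Share from m = 0.00706/0.00882 = 0.800.

80.0%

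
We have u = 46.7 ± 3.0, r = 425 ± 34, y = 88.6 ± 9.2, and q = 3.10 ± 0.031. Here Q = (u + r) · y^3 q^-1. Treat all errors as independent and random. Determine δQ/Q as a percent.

Let w = u + r = 472. δw = √(δu² + δr²) = √(9.00 + 1160) = 34.1, so δw/w = 0.0724.
Q is then a monomial in w, y, q:
δQ/Q = √((δw/w)² + (3·δy/y)² + (-1·δq/q)²) = √(0.00524 + 0.0970 + 0.000100) = 0.320

32.0%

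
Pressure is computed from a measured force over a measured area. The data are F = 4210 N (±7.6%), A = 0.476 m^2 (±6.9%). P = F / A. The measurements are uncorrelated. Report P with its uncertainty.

Since P is a product/quotient, work with relative uncertainties:
  (1·δF/F)² = (1×0.0760)² = 0.00578;  (-1·δA/A)² = (-1×0.0690)² = 0.00476
δP/P = √(0.0105) = 0.103
P = 8840 Pa, so δP = 0.103 × 8840 = 908 Pa.

8840 ± 908 Pa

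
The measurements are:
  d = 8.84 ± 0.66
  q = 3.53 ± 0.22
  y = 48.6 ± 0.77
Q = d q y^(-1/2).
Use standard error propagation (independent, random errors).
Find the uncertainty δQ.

For a monomial Q ∝ d, q, y^(-1/2), fractional errors add in quadrature:
  (1·δd/d)² = (1×0.0747)² = 0.00557;  (1·δq/q)² = (1×0.0623)² = 0.00388;  (−½·δy/y)² = (-0.5×0.0158)² = 6.28e-05
δQ/Q = √(0.00952) = 0.0976
Q = 4.48, so δQ = 0.0976 × 4.48 = 0.437.

0.437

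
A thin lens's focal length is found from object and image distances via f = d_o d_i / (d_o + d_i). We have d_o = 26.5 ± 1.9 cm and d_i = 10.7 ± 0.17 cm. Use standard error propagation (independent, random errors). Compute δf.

0.179 cm

∂f/∂d_o = (d_i/(d_o+d_i))² = 0.0827;  ∂f/∂d_i = (d_o/(d_o+d_i))² = 0.507
δf = √((∂f/∂d_o · δd_o)² + (∂f/∂d_i · δd_i)²) = √(0.0247 + 0.00744) = 0.179 cm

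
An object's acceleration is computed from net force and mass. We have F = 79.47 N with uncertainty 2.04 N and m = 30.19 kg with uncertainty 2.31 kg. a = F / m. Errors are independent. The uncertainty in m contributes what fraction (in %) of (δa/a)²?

(δa/a)² = (1·δF/F)² + (-1·δm/m)²
  F term: (1×0.0257)² = 0.000659
  m term: (-1×0.0765)² = 0.00585
Total = 0.00651. Share from m = 0.00585/0.00651 = 0.899.

89.9%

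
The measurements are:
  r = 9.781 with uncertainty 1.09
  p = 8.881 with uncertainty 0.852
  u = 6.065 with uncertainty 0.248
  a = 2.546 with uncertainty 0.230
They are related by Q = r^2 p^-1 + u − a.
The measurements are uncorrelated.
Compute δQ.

Let w = r^2·p^-1 = 10.77. δw/w = √((2·δr/r)² + (-1·δp/p)²) = √(0.0497 + 0.00920) = 0.243, so δw = 2.61.
Q = w + u − a: δQ = √(δw² + δu² + δa²) = √(6.83 + 0.0615 + 0.0529) = 2.64

2.64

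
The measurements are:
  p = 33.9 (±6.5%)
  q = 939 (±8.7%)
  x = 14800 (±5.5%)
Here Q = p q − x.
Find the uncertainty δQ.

3550

Let w = p·q = 31800. δw/w = √((1·δp/p)² + (1·δq/q)²) = √(0.00423 + 0.00757) = 0.109, so δw = 3460.
Q = w − x: δQ = √(δw² + δx²) = √(1.2e+07 + 6.63e+05) = 3550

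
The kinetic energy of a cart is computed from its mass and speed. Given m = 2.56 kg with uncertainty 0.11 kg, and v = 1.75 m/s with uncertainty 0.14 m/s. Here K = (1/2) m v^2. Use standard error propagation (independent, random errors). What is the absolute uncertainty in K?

0.649 J

K is a product of powers, so relative uncertainties combine in quadrature:
  (1·δm/m)² = (1×0.0430)² = 0.00185;  (2·δv/v)² = (2×0.0800)² = 0.0256
δK/K = √(0.0274) = 0.166
K = 3.92 J, so δK = 0.166 × 3.92 = 0.649 J.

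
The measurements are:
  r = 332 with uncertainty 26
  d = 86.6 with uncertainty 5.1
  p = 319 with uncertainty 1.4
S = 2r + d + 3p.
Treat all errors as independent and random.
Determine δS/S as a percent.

S is a linear combination, so absolute uncertainties add in quadrature:
  (2·δr)² = 2700;  (δd)² = 26.0;  (3·δp)² = 17.6
δS = √(2750) = 52.4
S = 1710, so δS/S = 52.4/1710 = 0.0307.

3.07%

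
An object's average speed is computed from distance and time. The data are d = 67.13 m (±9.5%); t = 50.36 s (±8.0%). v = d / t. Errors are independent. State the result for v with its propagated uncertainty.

1.333 ± 0.166 m/s

For a monomial v ∝ d, t^-1, fractional errors add in quadrature:
  (1·δd/d)² = (1×0.0950)² = 0.00903;  (-1·δt/t)² = (-1×0.0800)² = 0.00640
δv/v = √(0.0154) = 0.124
v = 1.333 m/s, so δv = 0.124 × 1.333 = 0.166 m/s.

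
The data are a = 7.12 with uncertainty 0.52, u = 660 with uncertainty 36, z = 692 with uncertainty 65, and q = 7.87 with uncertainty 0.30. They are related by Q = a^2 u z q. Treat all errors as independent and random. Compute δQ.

Each factor contributes (exponent × relative error)² to (δQ/Q)²:
  (2·δa/a)² = (2×0.0730)² = 0.0213;  (1·δu/u)² = (1×0.0545)² = 0.00298;  (1·δz/z)² = (1×0.0939)² = 0.00882;  (1·δq/q)² = (1×0.0381)² = 0.00145
δQ/Q = √(0.0346) = 0.186
Q = 1.82e+08, so δQ = 0.186 × 1.82e+08 = 3.39e+07.

3.39e+07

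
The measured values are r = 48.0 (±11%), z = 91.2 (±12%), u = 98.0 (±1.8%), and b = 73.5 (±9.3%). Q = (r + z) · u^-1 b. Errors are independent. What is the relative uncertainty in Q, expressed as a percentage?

12.9%

Let w = r + z = 139. δw = √(δr² + δz²) = √(27.9 + 120) = 12.2, so δw/w = 0.0873.
Q is then a monomial in w, u, b:
δQ/Q = √((δw/w)² + (-1·δu/u)² + (1·δb/b)²) = √(0.00762 + 0.000324 + 0.00865) = 0.129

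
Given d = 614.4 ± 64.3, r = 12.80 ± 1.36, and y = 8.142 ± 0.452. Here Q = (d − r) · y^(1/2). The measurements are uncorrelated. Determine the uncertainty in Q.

190

Let u = d − r = 601.6. δu = √(δd² + δr²) = √(4130 + 1.85) = 64.3, so δu/u = 0.107.
Q is then a monomial in u, y:
δQ/Q = √((δu/u)² + (½·δy/y)²) = √(0.0114 + 0.000770) = 0.110
Q = 1717, so δQ = 0.110 × 1717 = 190.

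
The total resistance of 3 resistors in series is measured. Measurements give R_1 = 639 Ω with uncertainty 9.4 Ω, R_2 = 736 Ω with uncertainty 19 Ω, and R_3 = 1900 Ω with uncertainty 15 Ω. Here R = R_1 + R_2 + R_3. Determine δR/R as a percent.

0.793%

Absolute uncertainties add in quadrature for a linear combination:
  (δR_1)² = 88.4;  (δR_2)² = 361;  (δR_3)² = 225
δR = √(674) = 26.0 Ω
R = 3280 Ω, so δR/R = 26.0/3280 = 0.00793.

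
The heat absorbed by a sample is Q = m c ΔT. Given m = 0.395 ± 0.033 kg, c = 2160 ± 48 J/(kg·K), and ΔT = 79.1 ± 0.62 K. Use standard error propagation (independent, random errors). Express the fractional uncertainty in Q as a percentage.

8.68%

Relative error in a monomial: (δQ/Q)² = Σ (nᵢ · δxᵢ/xᵢ)².
  (1·δm/m)² = (1×0.0835)² = 0.00698;  (1·δc/c)² = (1×0.0222)² = 0.000494;  (1·δΔT/ΔT)² = (1×0.00784)² = 6.14e-05
δQ/Q = √(0.00753) = 0.0868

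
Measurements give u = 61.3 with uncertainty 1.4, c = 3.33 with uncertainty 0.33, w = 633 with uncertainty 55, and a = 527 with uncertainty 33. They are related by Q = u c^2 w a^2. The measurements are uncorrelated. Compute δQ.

3e+10

Relative error in a monomial: (δQ/Q)² = Σ (nᵢ · δxᵢ/xᵢ)².
  (1·δu/u)² = (1×0.0228)² = 0.000522;  (2·δc/c)² = (2×0.0991)² = 0.0393;  (1·δw/w)² = (1×0.0869)² = 0.00755;  (2·δa/a)² = (2×0.0626)² = 0.0157
δQ/Q = √(0.0630) = 0.251
Q = 1.2e+11, so δQ = 0.251 × 1.2e+11 = 3e+10.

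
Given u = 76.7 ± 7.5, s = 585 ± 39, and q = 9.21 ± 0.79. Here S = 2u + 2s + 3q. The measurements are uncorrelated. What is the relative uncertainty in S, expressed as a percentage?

S is a linear combination, so absolute uncertainties add in quadrature:
  (2·δu)² = 225;  (2·δs)² = 6080;  (3·δq)² = 5.62
δS = √(6310) = 79.5
S = 1350, so δS/S = 79.5/1350 = 0.0588.

5.88%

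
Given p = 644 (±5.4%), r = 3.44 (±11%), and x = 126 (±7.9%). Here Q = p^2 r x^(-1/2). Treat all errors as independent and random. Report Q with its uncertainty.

(1.27 ± 0.202) × 10^5

Each factor contributes (exponent × relative error)² to (δQ/Q)²:
  (2·δp/p)² = (2×0.0540)² = 0.0117;  (1·δr/r)² = (1×0.110)² = 0.0121;  (−½·δx/x)² = (-0.5×0.0790)² = 0.00156
δQ/Q = √(0.0253) = 0.159
Q = 1.27e+05, so δQ = 0.159 × 1.27e+05 = 20200.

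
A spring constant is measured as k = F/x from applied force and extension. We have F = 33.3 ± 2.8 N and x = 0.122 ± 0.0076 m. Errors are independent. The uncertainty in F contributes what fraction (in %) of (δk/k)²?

(δk/k)² = (1·δF/F)² + (-1·δx/x)²
  F term: (1×0.0841)² = 0.00707
  x term: (-1×0.0623)² = 0.00388
Total = 0.0110. Share from F = 0.00707/0.0110 = 0.646.

64.6%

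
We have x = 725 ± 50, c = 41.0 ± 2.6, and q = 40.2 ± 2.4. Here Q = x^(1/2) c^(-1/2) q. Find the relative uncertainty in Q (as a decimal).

0.0759

Each factor contributes (exponent × relative error)² to (δQ/Q)²:
  (½·δx/x)² = (0.5×0.0690)² = 0.00119;  (−½·δc/c)² = (-0.5×0.0634)² = 0.00101;  (1·δq/q)² = (1×0.0597)² = 0.00356
δQ/Q = √(0.00576) = 0.0759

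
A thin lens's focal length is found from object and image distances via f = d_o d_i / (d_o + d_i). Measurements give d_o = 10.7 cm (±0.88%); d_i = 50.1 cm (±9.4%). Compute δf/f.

0.0181

∂f/∂d_o = (d_i/(d_o+d_i))² = 0.679;  ∂f/∂d_i = (d_o/(d_o+d_i))² = 0.0310
δf = √((∂f/∂d_o · δd_o)² + (∂f/∂d_i · δd_i)²) = √(0.00409 + 0.0213) = 0.159 cm
f = 8.82 cm, so δf/f = 0.159/8.82 = 0.0181.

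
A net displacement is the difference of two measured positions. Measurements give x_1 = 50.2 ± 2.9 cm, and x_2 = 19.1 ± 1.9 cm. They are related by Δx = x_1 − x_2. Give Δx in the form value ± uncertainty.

31.1 ± 3.47 cm

For a sum/difference, combine absolute errors in quadrature:
  (δx_1)² = 8.41;  (δx_2)² = 3.61
δΔx = √(12.0) = 3.47 cm
Δx = 31.1 cm.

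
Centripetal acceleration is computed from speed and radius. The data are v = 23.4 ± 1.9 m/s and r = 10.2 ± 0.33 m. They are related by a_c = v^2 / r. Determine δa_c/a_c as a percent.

16.6%

Each factor contributes (exponent × relative error)² to (δa_c/a_c)²:
  (2·δv/v)² = (2×0.0812)² = 0.0264;  (-1·δr/r)² = (-1×0.0324)² = 0.00105
δa_c/a_c = √(0.0274) = 0.166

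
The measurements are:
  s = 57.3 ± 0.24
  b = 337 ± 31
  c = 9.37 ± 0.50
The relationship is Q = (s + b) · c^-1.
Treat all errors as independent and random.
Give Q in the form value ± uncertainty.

Let u = s + b = 394. δu = √(δs² + δb²) = √(0.0576 + 961) = 31.0, so δu/u = 0.0786.
Q is then a monomial in u, c:
δQ/Q = √((δu/u)² + (-1·δc/c)²) = √(0.00618 + 0.00285) = 0.0950
Q = 42.1, so δQ = 0.0950 × 42.1 = 4.00.

42.1 ± 4.00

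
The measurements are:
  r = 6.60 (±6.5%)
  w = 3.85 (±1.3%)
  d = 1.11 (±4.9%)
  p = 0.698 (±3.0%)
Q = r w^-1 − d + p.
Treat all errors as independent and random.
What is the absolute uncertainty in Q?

0.128

Let h = r·w^-1 = 1.71. δh/h = √((1·δr/r)² + (-1·δw/w)²) = √(0.00423 + 0.000169) = 0.0663, so δh = 0.114.
Q = h − d + p: δQ = √(δh² + δd² + δp²) = √(0.0129 + 0.00296 + 0.000438) = 0.128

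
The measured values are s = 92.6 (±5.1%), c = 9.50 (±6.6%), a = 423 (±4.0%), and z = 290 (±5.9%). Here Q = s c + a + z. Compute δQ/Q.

Let p = s·c = 880. δp/p = √((1·δs/s)² + (1·δc/c)²) = √(0.00260 + 0.00436) = 0.0834, so δp = 73.4.
Q = p + a + z: δQ = √(δp² + δa² + δz²) = √(5380 + 286 + 293) = 77.2
Q = 1590, so δQ/Q = 77.2/1590 = 0.0485.

0.0485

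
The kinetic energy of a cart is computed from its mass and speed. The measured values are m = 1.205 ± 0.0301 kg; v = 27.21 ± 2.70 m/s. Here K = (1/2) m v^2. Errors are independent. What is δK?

Products/powers → add relative errors in quadrature, weighted by exponent:
  (1·δm/m)² = (1×0.0250)² = 0.000624;  (2·δv/v)² = (2×0.0992)² = 0.0394
δK/K = √(0.0400) = 0.200
K = 446.1 J, so δK = 0.200 × 446.1 = 89.2 J.

89.2 J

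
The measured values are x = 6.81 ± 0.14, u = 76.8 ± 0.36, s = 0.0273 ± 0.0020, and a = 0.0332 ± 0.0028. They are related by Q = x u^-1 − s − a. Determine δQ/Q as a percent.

Let p = x·u^-1 = 0.0887. δp/p = √((1·δx/x)² + (-1·δu/u)²) = √(0.000423 + 2.2e-05) = 0.0211, so δp = 0.00187.
Q = p − s − a: δQ = √(δp² + δs² + δa²) = √(3.5e-06 + 4e-06 + 7.84e-06) = 0.00392
Q = 0.0282, so δQ/Q = 0.00392/0.0282 = 0.139.

13.9%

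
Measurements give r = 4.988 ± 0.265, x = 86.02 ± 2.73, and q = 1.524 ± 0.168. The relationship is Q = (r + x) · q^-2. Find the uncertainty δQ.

Let u = r + x = 91.01. δu = √(δr² + δx²) = √(0.0702 + 7.45) = 2.74, so δu/u = 0.0301.
Q is then a monomial in u, q:
δQ/Q = √((δu/u)² + (-2·δq/q)²) = √(0.000908 + 0.0486) = 0.223
Q = 39.18, so δQ = 0.223 × 39.18 = 8.72.

8.72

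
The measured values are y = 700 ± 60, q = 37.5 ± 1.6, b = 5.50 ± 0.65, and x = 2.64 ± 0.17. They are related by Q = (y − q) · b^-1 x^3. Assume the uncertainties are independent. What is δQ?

Let u = y − q = 662. δu = √(δy² + δq²) = √(3600 + 2.56) = 60.0, so δu/u = 0.0906.
Q is then a monomial in u, b, x:
δQ/Q = √((δu/u)² + (-1·δb/b)² + (3·δx/x)²) = √(0.00821 + 0.0140 + 0.0373) = 0.244
Q = 2220, so δQ = 0.244 × 2220 = 541.

541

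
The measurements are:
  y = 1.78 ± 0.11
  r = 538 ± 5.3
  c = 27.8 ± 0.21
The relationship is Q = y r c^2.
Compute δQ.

47600

For a monomial Q ∝ y, r, c^2, fractional errors add in quadrature:
  (1·δy/y)² = (1×0.0618)² = 0.00382;  (1·δr/r)² = (1×0.00985)² = 9.7e-05;  (2·δc/c)² = (2×0.00755)² = 0.000228
δQ/Q = √(0.00414) = 0.0644
Q = 7.4e+05, so δQ = 0.0644 × 7.4e+05 = 47600.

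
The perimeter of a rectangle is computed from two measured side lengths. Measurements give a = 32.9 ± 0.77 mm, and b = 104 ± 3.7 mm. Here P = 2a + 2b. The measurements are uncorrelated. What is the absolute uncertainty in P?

7.56 mm

For a sum/difference, combine absolute errors in quadrature:
  (2·δa)² = 2.37;  (2·δb)² = 54.8
δP = √(57.1) = 7.56 mm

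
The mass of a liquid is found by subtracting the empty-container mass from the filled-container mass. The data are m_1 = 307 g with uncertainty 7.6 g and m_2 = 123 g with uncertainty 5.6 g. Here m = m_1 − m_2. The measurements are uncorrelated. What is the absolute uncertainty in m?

9.44 g

Each term contributes (cᵢ δxᵢ)² to (δm)²:
  (δm_1)² = 57.8;  (δm_2)² = 31.4
δm = √(89.1) = 9.44 g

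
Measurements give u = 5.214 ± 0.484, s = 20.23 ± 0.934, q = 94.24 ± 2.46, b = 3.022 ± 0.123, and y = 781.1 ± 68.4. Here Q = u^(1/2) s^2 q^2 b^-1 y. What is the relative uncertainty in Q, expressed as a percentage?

15.1%

For a monomial Q ∝ u^(1/2), s^2, q^2, b^-1, y, fractional errors add in quadrature:
  (½·δu/u)² = (0.5×0.0928)² = 0.00215;  (2·δs/s)² = (2×0.0462)² = 0.00853;  (2·δq/q)² = (2×0.0261)² = 0.00273;  (-1·δb/b)² = (-1×0.0407)² = 0.00166;  (1·δy/y)² = (1×0.0876)² = 0.00767
δQ/Q = √(0.0227) = 0.151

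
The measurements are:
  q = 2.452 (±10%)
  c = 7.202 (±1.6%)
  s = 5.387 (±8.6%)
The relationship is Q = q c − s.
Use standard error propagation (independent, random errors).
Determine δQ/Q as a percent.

15.1%

Let p = q·c = 17.66. δp/p = √((1·δq/q)² + (1·δc/c)²) = √(0.0100 + 0.000256) = 0.101, so δp = 1.79.
Q = p − s: δQ = √(δp² + δs²) = √(3.20 + 0.215) = 1.85
Q = 12.27, so δQ/Q = 1.85/12.27 = 0.151.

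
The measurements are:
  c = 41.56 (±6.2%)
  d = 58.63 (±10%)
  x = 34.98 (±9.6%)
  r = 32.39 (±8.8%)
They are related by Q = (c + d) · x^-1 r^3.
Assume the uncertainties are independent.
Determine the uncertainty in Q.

Let u = c + d = 100.2. δu = √(δc² + δd²) = √(6.64 + 34.4) = 6.40, so δu/u = 0.0639.
Q is then a monomial in u, x, r:
δQ/Q = √((δu/u)² + (-1·δx/x)² + (3·δr/r)²) = √(0.00409 + 0.00922 + 0.0697) = 0.288
Q = 97330, so δQ = 0.288 × 97330 = 28000.

28000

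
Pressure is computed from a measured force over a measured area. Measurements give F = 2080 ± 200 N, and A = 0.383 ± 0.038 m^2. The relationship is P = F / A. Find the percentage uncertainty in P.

Relative error in a monomial: (δP/P)² = Σ (nᵢ · δxᵢ/xᵢ)².
  (1·δF/F)² = (1×0.0962)² = 0.00925;  (-1·δA/A)² = (-1×0.0992)² = 0.00984
δP/P = √(0.0191) = 0.138

13.8%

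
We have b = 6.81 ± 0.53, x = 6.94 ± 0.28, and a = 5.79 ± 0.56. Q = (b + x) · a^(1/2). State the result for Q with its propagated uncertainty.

33.1 ± 2.15

Let u = b + x = 13.8. δu = √(δb² + δx²) = √(0.281 + 0.0784) = 0.599, so δu/u = 0.0436.
Q is then a monomial in u, a:
δQ/Q = √((δu/u)² + (½·δa/a)²) = √(0.00190 + 0.00234) = 0.0651
Q = 33.1, so δQ = 0.0651 × 33.1 = 2.15.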